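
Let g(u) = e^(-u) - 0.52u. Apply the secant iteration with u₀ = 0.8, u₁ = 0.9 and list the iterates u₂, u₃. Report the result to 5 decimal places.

0.83517, 0.83465

g(0.8) = 0.0333290, g(0.9) = -0.0614303
u₂ = 0.9000000 − (-0.0614303)·(0.9000000 − 0.8000000) / (-0.0614303 − 0.0333290) = 0.9000000 − (-0.0061430)/(-0.0947593) = 0.8351722
g(0.8351722) = -0.0004898
u₃ = 0.8351722 − (-0.0004898)·(0.8351722 − 0.9000000) / (-0.0004898 − (-0.0614303)) = 0.8351722 − (0.0000318)/(0.0609405) = 0.8346512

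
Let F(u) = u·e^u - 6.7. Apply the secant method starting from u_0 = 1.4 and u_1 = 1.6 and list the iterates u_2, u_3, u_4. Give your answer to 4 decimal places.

F(1.4) = -1.022720, F(1.6) = 1.224852
u_2 = 1.600000 − 1.224852·(1.600000 − 1.400000) / (1.224852 − (-1.022720)) = 1.600000 − (0.244970)/(2.247572) = 1.491007
F(1.491007) = -0.077598
u_3 = 1.491007 − (-0.077598)·(1.491007 − 1.600000) / (-0.077598 − 1.224852) = 1.491007 − (0.008458)/(-1.302450) = 1.497500
F(1.497500) = -0.005425
u_4 = 1.497500 − (-0.005425)·(1.497500 − 1.491007) / (-0.005425 − (-0.077598)) = 1.497500 − (-0.000035)/(0.072173) = 1.497988

1.4910, 1.4975, 1.4980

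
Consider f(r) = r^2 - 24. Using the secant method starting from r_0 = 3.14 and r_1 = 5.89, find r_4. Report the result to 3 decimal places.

f(3.14) = -14.14040, f(5.89) = 10.69210
r_2 = 5.89000 − 10.69210·(5.89000 − 3.14000) / (10.69210 − (-14.14040)) = 5.89000 − (29.40327)/(24.83250) = 4.70594
f(4.70594) = -1.85417
r_3 = 4.70594 − (-1.85417)·(4.70594 − 5.89000) / (-1.85417 − 10.69210) = 4.70594 − (2.19545)/(-12.54627) = 4.88092
f(4.88092) = -0.17658
r_4 = 4.88092 − (-0.17658)·(4.88092 − 4.70594) / (-0.17658 − (-1.85417)) = 4.88092 − (-0.03090)/(1.67759) = 4.89934

4.899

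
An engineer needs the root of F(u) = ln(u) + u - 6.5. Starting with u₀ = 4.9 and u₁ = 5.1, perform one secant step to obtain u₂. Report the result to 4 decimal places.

F(4.9) = -0.010765, F(5.1) = 0.229241
u₂ = 5.100000 − 0.229241·(5.100000 − 4.900000) / (0.229241 − (-0.010765)) = 5.100000 − (0.045848)/(0.240005) = 4.908970

4.9090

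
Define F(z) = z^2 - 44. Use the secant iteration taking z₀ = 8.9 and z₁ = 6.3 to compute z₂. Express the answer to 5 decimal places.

F(8.9) = 35.2100000, F(6.3) = -4.3100000
z₂ = 6.3000000 − (-4.3100000)·(6.3000000 − 8.9000000) / (-4.3100000 − 35.2100000) = 6.3000000 − (11.2060000)/(-39.5200000) = 6.5835526

6.58355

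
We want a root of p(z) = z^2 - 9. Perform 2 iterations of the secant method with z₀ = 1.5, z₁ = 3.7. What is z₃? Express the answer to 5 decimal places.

2.97825

p(1.5) = -6.7500000, p(3.7) = 4.6900000
z₂ = 3.7000000 − 4.6900000·(3.7000000 − 1.5000000) / (4.6900000 − (-6.7500000)) = 3.7000000 − (10.3180000)/(11.4400000) = 2.7980769
p(2.7980769) = -1.1707655
z₃ = 2.7980769 − (-1.1707655)·(2.7980769 − 3.7000000) / (-1.1707655 − 4.6900000) = 2.7980769 − (1.0559405)/(-5.8607655) = 2.9782480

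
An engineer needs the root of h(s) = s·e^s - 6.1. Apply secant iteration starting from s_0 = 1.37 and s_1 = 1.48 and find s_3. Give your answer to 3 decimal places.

h(1.37) = -0.70857, h(1.48) = 0.40156
s_2 = 1.48000 − 0.40156·(1.48000 − 1.37000) / (0.40156 − (-0.70857)) = 1.48000 − (0.04417)/(1.11013) = 1.44021
h(1.44021) = -0.02003
s_3 = 1.44021 − (-0.02003)·(1.44021 − 1.48000) / (-0.02003 − 0.40156) = 1.44021 − (0.00080)/(-0.42159) = 1.44210

1.442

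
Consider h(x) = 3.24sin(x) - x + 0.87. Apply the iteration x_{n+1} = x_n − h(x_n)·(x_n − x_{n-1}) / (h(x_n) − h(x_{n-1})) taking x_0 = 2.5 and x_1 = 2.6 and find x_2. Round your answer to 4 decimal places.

2.5838

h(2.5) = 0.309050, h(2.6) = -0.059776
x_2 = 2.600000 − (-0.059776)·(2.600000 − 2.500000) / (-0.059776 − 0.309050) = 2.600000 − (-0.005978)/(-0.368825) = 2.583793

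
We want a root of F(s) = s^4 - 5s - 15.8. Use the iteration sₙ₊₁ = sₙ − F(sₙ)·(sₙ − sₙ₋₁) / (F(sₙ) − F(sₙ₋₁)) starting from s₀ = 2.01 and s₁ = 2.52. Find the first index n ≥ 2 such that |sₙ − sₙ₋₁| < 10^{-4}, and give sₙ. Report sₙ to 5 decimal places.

n = 6, sₙ = 2.28415

F(2.01) = -9.5275920, F(2.52) = 11.9275802
s₂ = 2.5200000 − 11.9275802·(0.5100000)/(21.4551722) = 2.2364756;  |Δ| = 0.2835244
F(2.2364756) = -1.9641456
s₃ = 2.2364756 − (-1.9641456)·(-0.2835244)/(-13.8917257) = 2.2765630;  |Δ| = 0.0400874
F(2.2765630) = -0.3220322
s₄ = 2.2765630 − (-0.3220322)·(0.0400874)/(1.6421133) = 2.2844244;  |Δ| = 0.0078615
F(2.2844244) = 0.0116117
s₅ = 2.2844244 − 0.0116117·(0.0078615)/(0.3336439) = 2.2841508;  |Δ| = 0.0002736
F(2.2841508) = -0.0000648
s₆ = 2.2841508 − (-0.0000648)·(-0.0002736)/(-0.0116765) = 2.2841524;  |Δ| = 0.0000015
|s₆ − s₅| = 0.0000015 < 10^{-4}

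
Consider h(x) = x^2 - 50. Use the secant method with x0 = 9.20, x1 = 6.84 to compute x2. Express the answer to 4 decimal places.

7.0404

h(9.20) = 34.640000, h(6.84) = -3.214400
x2 = 6.840000 − (-3.214400)·(6.840000 − 9.200000) / (-3.214400 − 34.640000) = 6.840000 − (7.585984)/(-37.854400) = 7.040399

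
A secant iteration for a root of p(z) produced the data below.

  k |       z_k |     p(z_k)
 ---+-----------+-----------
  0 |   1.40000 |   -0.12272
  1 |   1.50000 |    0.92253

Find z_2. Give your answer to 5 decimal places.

1.41174

z_2 = 1.50000 − 0.92253·(1.50000 − 1.40000) / (0.92253 − (-0.12272))
   = 1.50000 − (0.0922530)/(1.0452500) = 1.4117407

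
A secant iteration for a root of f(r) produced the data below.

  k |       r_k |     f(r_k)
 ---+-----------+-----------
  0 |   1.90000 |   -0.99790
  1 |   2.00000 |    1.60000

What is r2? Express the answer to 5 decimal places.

1.93841

r2 = 2.00000 − 1.60000·(2.00000 − 1.90000) / (1.60000 − (-0.99790))
   = 2.00000 − (0.1600000)/(2.5979000) = 1.9384118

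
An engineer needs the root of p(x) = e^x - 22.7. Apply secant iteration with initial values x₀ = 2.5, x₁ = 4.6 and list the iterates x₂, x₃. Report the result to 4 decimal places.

2.7530, 2.9075

p(2.5) = -10.517506, p(4.6) = 76.784316
x₂ = 4.600000 − 76.784316·(4.600000 − 2.500000) / (76.784316 − (-10.517506)) = 4.600000 − (161.247063)/(87.301822) = 2.752993
p(2.752993) = -7.010477
x₃ = 2.752993 − (-7.010477)·(2.752993 − 4.600000) / (-7.010477 − 76.784316) = 2.752993 − (12.948400)/(-83.794793) = 2.907518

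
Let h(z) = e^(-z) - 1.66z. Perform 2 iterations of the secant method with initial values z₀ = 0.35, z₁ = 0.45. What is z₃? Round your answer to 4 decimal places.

h(0.35) = 0.123688, h(0.45) = -0.109372
z₂ = 0.450000 − (-0.109372)·(0.450000 − 0.350000) / (-0.109372 − 0.123688) = 0.450000 − (-0.010937)/(-0.233060) = 0.403071
h(0.403071) = -0.000834
z₃ = 0.403071 − (-0.000834)·(0.403071 − 0.450000) / (-0.000834 − (-0.109372)) = 0.403071 − (0.000039)/(0.108538) = 0.402711

0.4027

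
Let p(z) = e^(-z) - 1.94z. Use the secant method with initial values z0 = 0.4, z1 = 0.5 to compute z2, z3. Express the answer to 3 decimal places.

0.359, 0.360

p(0.4) = -0.10568, p(0.5) = -0.36347
z2 = 0.50000 − (-0.36347)·(0.50000 − 0.40000) / (-0.36347 − (-0.10568)) = 0.50000 − (-0.03635)/(-0.25779) = 0.35901
p(0.35901) = 0.00190
z3 = 0.35901 − 0.00190·(0.35901 − 0.50000) / (0.00190 − (-0.36347)) = 0.35901 − (-0.00027)/(0.36537) = 0.35974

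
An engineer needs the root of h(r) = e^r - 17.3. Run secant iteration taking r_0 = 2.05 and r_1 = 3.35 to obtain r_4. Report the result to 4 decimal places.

h(2.05) = -9.532099, h(3.35) = 11.202734
r_2 = 3.350000 − 11.202734·(3.350000 − 2.050000) / (11.202734 − (-9.532099)) = 3.350000 − (14.563554)/(20.734833) = 2.647629
h(2.647629) = -3.179487
r_3 = 2.647629 − (-3.179487)·(2.647629 − 3.350000) / (-3.179487 − 11.202734) = 2.647629 − (2.233181)/(-14.382220) = 2.802902
h(2.802902) = -0.807557
r_4 = 2.802902 − (-0.807557)·(2.802902 − 2.647629) / (-0.807557 − (-3.179487)) = 2.802902 − (-0.125392)/(2.371930) = 2.855767

2.8558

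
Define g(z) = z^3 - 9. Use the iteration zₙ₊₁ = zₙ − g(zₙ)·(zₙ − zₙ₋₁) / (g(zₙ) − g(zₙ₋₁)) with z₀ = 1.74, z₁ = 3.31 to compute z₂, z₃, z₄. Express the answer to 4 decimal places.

g(1.74) = -3.731976, g(3.31) = 27.264691
z₂ = 3.310000 − 27.264691·(3.310000 − 1.740000) / (27.264691 − (-3.731976)) = 3.310000 − (42.805565)/(30.996667) = 1.929027
g(1.929027) = -1.821812
z₃ = 1.929027 − (-1.821812)·(1.929027 − 3.310000) / (-1.821812 − 27.264691) = 1.929027 − (2.515874)/(-29.086503) = 2.015523
g(2.015523) = -0.812273
z₄ = 2.015523 − (-0.812273)·(2.015523 − 1.929027) / (-0.812273 − (-1.821812)) = 2.015523 − (-0.070259)/(1.009539) = 2.085118

1.9290, 2.0155, 2.0851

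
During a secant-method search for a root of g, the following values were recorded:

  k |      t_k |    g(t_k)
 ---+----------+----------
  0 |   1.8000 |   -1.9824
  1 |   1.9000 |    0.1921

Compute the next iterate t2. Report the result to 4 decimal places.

1.8912

t2 = 1.9000 − 0.1921·(1.9000 − 1.8000) / (0.1921 − (-1.9824))
   = 1.9000 − (0.019210)/(2.174500) = 1.891166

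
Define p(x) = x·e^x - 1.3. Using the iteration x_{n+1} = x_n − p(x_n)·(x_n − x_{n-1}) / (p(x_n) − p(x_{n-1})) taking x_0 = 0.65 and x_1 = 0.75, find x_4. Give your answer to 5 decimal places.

p(0.65) = -0.0548985, p(0.75) = 0.2877500
x_2 = 0.7500000 − 0.2877500·(0.7500000 − 0.6500000) / (0.2877500 − (-0.0548985)) = 0.7500000 − (0.0287750)/(0.3426485) = 0.6660218
p(0.6660218) = -0.0036029
x_3 = 0.6660218 − (-0.0036029)·(0.6660218 − 0.7500000) / (-0.0036029 − 0.2877500) = 0.6660218 − (0.0003026)/(-0.2913529) = 0.6670603
p(0.6670603) = -0.0002324
x_4 = 0.6670603 − (-0.0002324)·(0.6670603 − 0.6660218) / (-0.0002324 − (-0.0036029)) = 0.6670603 − (-0.0000002)/(0.0033705) = 0.6671319

0.66713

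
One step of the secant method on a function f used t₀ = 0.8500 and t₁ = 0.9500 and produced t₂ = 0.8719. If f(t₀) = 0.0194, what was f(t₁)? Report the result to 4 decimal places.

-0.0692

The secant line through (0.8500, 0.0194) and (0.9500, f(t₁)) crosses zero at t₂ = 0.8719.
So (0.8500, 0.0194), (0.9500, f(t₁)), (0.8719, 0) are collinear:
f(t₁) = 0.0194 · (0.9500 − 0.8719) / (0.8500 − 0.8719) = 0.0194 · (0.078100)/(-0.021900) = -0.069184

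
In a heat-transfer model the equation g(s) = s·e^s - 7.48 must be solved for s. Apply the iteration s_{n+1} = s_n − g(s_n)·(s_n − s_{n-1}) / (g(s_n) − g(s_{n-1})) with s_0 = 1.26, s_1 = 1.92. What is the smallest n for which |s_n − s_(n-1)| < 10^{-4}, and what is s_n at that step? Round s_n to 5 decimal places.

g(1.26) = -3.0379689, g(1.92) = 5.6162403
s_2 = 1.9200000 − 5.6162403·(0.6600000)/(8.6542092) = 1.4916860;  |Δ| = 0.4283140
g(1.4916860) = -0.8500776
s_3 = 1.4916860 − (-0.8500776)·(-0.4283140)/(-6.4663179) = 1.5479932;  |Δ| = 0.0563072
g(1.5479932) = -0.2012975
s_4 = 1.5479932 − (-0.2012975)·(0.0563072)/(0.6487801) = 1.5654637;  |Δ| = 0.0174705
g(1.5654637) = 0.0105765
s_5 = 1.5654637 − 0.0105765·(0.0174705)/(0.2118740) = 1.5645916;  |Δ| = 0.0008721
g(1.5645916) = -0.0001225
s_6 = 1.5645916 − (-0.0001225)·(-0.0008721)/(-0.0106990) = 1.5646016;  |Δ| = 0.0000100
|s_6 − s_5| = 0.0000100 < 10^{-4}

n = 6, s_n = 1.56460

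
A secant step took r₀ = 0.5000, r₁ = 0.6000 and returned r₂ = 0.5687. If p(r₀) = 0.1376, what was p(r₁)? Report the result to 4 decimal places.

-0.0627

The secant line through (0.5000, 0.1376) and (0.6000, p(r₁)) crosses zero at r₂ = 0.5687.
So (0.5000, 0.1376), (0.6000, p(r₁)), (0.5687, 0) are collinear:
p(r₁) = 0.1376 · (0.6000 − 0.5687) / (0.5000 − 0.5687) = 0.1376 · (0.031300)/(-0.068700) = -0.062691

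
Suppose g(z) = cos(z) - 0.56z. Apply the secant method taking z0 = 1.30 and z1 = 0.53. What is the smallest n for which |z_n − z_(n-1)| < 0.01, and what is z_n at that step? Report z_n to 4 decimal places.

n = 4, z_n = 0.9859

g(1.30) = -0.460501, g(0.53) = 0.566007
z2 = 0.530000 − 0.566007·(-0.770000)/(1.026508) = 0.954571;  |Δ| = 0.424571
g(0.954571) = 0.043399
z3 = 0.954571 − 0.043399·(0.424571)/(-0.522608) = 0.989829;  |Δ| = 0.035258
g(0.989829) = -0.005471
z4 = 0.989829 − (-0.005471)·(0.035258)/(-0.048871) = 0.985882;  |Δ| = 0.003947
|z4 − z3| = 0.003947 < 0.01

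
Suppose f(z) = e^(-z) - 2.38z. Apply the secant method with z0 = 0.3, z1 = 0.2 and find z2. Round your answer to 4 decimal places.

f(0.3) = 0.026818, f(0.2) = 0.342731
z2 = 0.200000 − 0.342731·(0.200000 − 0.300000) / (0.342731 − 0.026818) = 0.200000 − (-0.034273)/(0.315913) = 0.308489

0.3085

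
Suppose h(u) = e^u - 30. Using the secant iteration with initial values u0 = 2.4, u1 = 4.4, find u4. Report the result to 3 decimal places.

h(2.4) = -18.97682, h(4.4) = 51.45087
u2 = 4.40000 − 51.45087·(4.40000 − 2.40000) / (51.45087 − (-18.97682)) = 4.40000 − (102.90174)/(70.42769) = 2.93890
h(2.93890) = -11.10491
u3 = 2.93890 − (-11.10491)·(2.93890 − 4.40000) / (-11.10491 − 51.45087) = 2.93890 − (16.22535)/(-62.55577) = 3.19828
h(3.19828) = -5.50972
u4 = 3.19828 − (-5.50972)·(3.19828 − 2.93890) / (-5.50972 − (-11.10491)) = 3.19828 − (-1.42908)/(5.59519) = 3.45369

3.454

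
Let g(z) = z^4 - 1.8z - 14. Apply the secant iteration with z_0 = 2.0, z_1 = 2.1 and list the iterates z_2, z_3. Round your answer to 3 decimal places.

2.049, 2.051

g(2.0) = -1.60000, g(2.1) = 1.66810
z_2 = 2.10000 − 1.66810·(2.10000 − 2.00000) / (1.66810 − (-1.60000)) = 2.10000 − (0.16681)/(3.26810) = 2.04896
g(2.04896) = -0.06300
z_3 = 2.04896 − (-0.06300)·(2.04896 − 2.10000) / (-0.06300 − 1.66810) = 2.04896 − (0.00322)/(-1.73110) = 2.05082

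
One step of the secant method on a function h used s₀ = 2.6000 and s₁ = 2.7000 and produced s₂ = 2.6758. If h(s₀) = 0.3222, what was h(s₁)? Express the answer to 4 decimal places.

The secant line through (2.6000, 0.3222) and (2.7000, h(s₁)) crosses zero at s₂ = 2.6758.
So (2.6000, 0.3222), (2.7000, h(s₁)), (2.6758, 0) are collinear:
h(s₁) = 0.3222 · (2.7000 − 2.6758) / (2.6000 − 2.6758) = 0.3222 · (0.024200)/(-0.075800) = -0.102866

-0.1029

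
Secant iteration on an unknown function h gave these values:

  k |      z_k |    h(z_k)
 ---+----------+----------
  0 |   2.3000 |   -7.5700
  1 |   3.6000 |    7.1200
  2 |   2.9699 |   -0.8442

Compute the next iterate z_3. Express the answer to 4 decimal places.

z_3 = 2.9699 − (-0.8442)·(2.9699 − 3.6000) / (-0.8442 − 7.1200)
   = 2.9699 − (0.531930)/(-7.964200) = 3.036690

3.0367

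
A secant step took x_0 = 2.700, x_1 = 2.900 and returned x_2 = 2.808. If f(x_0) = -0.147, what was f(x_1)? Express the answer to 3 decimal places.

0.125

The secant line through (2.700, -0.147) and (2.900, f(x_1)) crosses zero at x_2 = 2.808.
So (2.700, -0.147), (2.900, f(x_1)), (2.808, 0) are collinear:
f(x_1) = -0.147 · (2.900 − 2.808) / (2.700 − 2.808) = -0.147 · (0.09200)/(-0.10800) = 0.12522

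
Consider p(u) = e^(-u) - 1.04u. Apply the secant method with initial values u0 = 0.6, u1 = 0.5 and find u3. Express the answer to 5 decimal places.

0.55307

p(0.6) = -0.0751884, p(0.5) = 0.0865307
u2 = 0.5000000 − 0.0865307·(0.5000000 − 0.6000000) / (0.0865307 − (-0.0751884)) = 0.5000000 − (-0.0086531)/(0.1617190) = 0.5535068
p(0.5535068) = -0.0007170
u3 = 0.5535068 − (-0.0007170)·(0.5535068 − 0.5000000) / (-0.0007170 − 0.0865307) = 0.5535068 − (-0.0000384)/(-0.0872476) = 0.5530671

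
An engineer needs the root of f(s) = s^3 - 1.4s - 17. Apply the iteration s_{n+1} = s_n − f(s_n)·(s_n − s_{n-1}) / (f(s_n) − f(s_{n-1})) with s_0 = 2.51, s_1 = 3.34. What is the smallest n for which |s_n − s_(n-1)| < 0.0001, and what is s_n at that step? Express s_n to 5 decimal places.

n = 6, s_n = 2.75249

f(2.51) = -4.7007490, f(3.34) = 15.5837040
s_2 = 3.3400000 − 15.5837040·(0.8300000)/(20.2844530) = 2.7023454;  |Δ| = 0.6376546
f(2.7023454) = -1.0489446
s_3 = 2.7023454 − (-1.0489446)·(-0.6376546)/(-16.6326486) = 2.7425594;  |Δ| = 0.0402139
f(2.7425594) = -0.2110612
s_4 = 2.7425594 − (-0.2110612)·(0.0402139)/(0.8378834) = 2.7526892;  |Δ| = 0.0101298
f(2.7526892) = 0.0041806
s_5 = 2.7526892 − 0.0041806·(0.0101298)/(0.2152418) = 2.7524924;  |Δ| = 0.0001967
f(2.7524924) = -0.0000161
s_6 = 2.7524924 − (-0.0000161)·(-0.0001967)/(-0.0041967) = 2.7524932;  |Δ| = 0.0000008
|s_6 − s_5| = 0.0000008 < 0.0001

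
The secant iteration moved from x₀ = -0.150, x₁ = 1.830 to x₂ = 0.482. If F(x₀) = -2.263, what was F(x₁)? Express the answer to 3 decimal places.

4.827

The secant line through (-0.150, -2.263) and (1.830, F(x₁)) crosses zero at x₂ = 0.482.
So (-0.150, -2.263), (1.830, F(x₁)), (0.482, 0) are collinear:
F(x₁) = -2.263 · (1.830 − 0.482) / (-0.150 − 0.482) = -2.263 · (1.34800)/(-0.63200) = 4.82678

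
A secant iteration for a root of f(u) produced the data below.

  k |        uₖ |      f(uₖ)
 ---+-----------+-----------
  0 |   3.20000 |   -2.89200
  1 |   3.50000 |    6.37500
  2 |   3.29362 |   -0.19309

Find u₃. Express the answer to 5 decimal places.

3.29969

u₃ = 3.29362 − (-0.19309)·(3.29362 − 3.50000) / (-0.19309 − 6.37500)
   = 3.29362 − (0.0398499)/(-6.5680900) = 3.2996872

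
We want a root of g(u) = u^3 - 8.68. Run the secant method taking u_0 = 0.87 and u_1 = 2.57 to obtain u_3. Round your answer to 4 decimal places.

1.9732

g(0.87) = -8.021497, g(2.57) = 8.294593
u_2 = 2.570000 − 8.294593·(2.570000 − 0.870000) / (8.294593 − (-8.021497)) = 2.570000 − (14.100808)/(16.316090) = 1.705773
g(1.705773) = -3.716779
u_3 = 1.705773 − (-3.716779)·(1.705773 − 2.570000) / (-3.716779 − 8.294593) = 1.705773 − (3.212142)/(-12.011372) = 1.973198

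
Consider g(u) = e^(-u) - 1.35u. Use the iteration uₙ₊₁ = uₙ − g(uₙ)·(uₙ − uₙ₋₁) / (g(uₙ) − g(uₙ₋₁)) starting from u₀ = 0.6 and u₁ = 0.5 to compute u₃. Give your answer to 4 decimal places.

g(0.6) = -0.261188, g(0.5) = -0.068469
u₂ = 0.500000 − (-0.068469)·(0.500000 − 0.600000) / (-0.068469 − (-0.261188)) = 0.500000 − (0.006847)/(0.192719) = 0.464472
g(0.464472) = 0.001430
u₃ = 0.464472 − 0.001430·(0.464472 − 0.500000) / (0.001430 − (-0.068469)) = 0.464472 − (-0.000051)/(0.069899) = 0.465199

0.4652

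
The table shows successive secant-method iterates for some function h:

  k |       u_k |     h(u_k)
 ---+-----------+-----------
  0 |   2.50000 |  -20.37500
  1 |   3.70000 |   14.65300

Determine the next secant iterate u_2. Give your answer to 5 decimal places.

3.19801

u_2 = 3.70000 − 14.65300·(3.70000 − 2.50000) / (14.65300 − (-20.37500))
   = 3.70000 − (17.5836000)/(35.0280000) = 3.1980130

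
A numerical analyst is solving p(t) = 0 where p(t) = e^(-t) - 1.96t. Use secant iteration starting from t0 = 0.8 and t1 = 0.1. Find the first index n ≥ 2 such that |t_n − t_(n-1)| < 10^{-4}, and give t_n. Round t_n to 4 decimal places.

n = 5, t_n = 0.3570

p(0.8) = -1.118671, p(0.1) = 0.708837
t2 = 0.100000 − 0.708837·(-0.700000)/(1.827508) = 0.371510;  |Δ| = 0.271510
p(0.371510) = -0.038467
t3 = 0.371510 − (-0.038467)·(0.271510)/(-0.747304) = 0.357534;  |Δ| = 0.013976
p(0.357534) = -0.001368
t4 = 0.357534 − (-0.001368)·(-0.013976)/(0.037099) = 0.357019;  |Δ| = 0.000515
p(0.357019) = 0.000003
t5 = 0.357019 − 0.000003·(-0.000515)/(0.001370) = 0.357020;  |Δ| = 0.000001
|t5 − t4| = 0.000001 < 10^{-4}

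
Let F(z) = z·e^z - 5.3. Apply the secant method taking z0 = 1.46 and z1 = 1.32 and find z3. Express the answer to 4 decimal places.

F(1.46) = 0.986701, F(1.32) = -0.358684
z2 = 1.320000 − (-0.358684)·(1.320000 − 1.460000) / (-0.358684 − 0.986701) = 1.320000 − (0.050216)/(-1.345385) = 1.357324
F(1.357324) = -0.025732
z3 = 1.357324 − (-0.025732)·(1.357324 − 1.320000) / (-0.025732 − (-0.358684)) = 1.357324 − (-0.000960)/(0.332952) = 1.360209

1.3602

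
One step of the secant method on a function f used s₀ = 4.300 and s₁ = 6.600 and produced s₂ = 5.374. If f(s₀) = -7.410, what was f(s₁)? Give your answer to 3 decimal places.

The secant line through (4.300, -7.410) and (6.600, f(s₁)) crosses zero at s₂ = 5.374.
So (4.300, -7.410), (6.600, f(s₁)), (5.374, 0) are collinear:
f(s₁) = -7.410 · (6.600 − 5.374) / (4.300 − 5.374) = -7.410 · (1.22600)/(-1.07400) = 8.45872

8.459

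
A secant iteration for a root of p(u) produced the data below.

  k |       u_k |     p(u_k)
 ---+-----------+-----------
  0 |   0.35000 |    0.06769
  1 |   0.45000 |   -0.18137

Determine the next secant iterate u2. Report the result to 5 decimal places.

0.37718

u2 = 0.45000 − (-0.18137)·(0.45000 − 0.35000) / (-0.18137 − 0.06769)
   = 0.45000 − (-0.0181370)/(-0.2490600) = 0.3771782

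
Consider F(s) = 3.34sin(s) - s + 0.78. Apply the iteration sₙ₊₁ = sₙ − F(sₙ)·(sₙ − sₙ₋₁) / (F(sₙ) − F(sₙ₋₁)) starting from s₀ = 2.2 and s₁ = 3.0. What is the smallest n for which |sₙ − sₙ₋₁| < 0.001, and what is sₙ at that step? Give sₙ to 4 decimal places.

F(2.2) = 1.280378, F(3.0) = -1.748659
s₂ = 3.000000 − (-1.748659)·(0.800000)/(-3.029037) = 2.538161;  |Δ| = 0.461839
F(2.538161) = 0.137193
s₃ = 2.538161 − 0.137193·(-0.461839)/(1.885852) = 2.571759;  |Δ| = 0.033598
F(2.571759) = 0.010143
s₄ = 2.571759 − 0.010143·(0.033598)/(-0.127050) = 2.574442;  |Δ| = 0.002682
F(2.574442) = -0.000089
s₅ = 2.574442 − (-0.000089)·(0.002682)/(-0.010232) = 2.574418;  |Δ| = 0.000023
|s₅ − s₄| = 0.000023 < 0.001

n = 5, sₙ = 2.5744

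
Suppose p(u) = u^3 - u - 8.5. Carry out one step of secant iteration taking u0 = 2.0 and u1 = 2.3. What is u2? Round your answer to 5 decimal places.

p(2.0) = -2.5000000, p(2.3) = 1.3670000
u2 = 2.3000000 − 1.3670000·(2.3000000 − 2.0000000) / (1.3670000 − (-2.5000000)) = 2.3000000 − (0.4101000)/(3.8670000) = 2.1939488

2.19395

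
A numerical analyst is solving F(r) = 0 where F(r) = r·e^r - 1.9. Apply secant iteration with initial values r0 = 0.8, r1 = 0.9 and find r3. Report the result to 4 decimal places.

0.8291

F(0.8) = -0.119567, F(0.9) = 0.313643
r2 = 0.900000 − 0.313643·(0.900000 − 0.800000) / (0.313643 − (-0.119567)) = 0.900000 − (0.031364)/(0.433210) = 0.827600
F(0.827600) = -0.006598
r3 = 0.827600 − (-0.006598)·(0.827600 − 0.900000) / (-0.006598 − 0.313643) = 0.827600 − (0.000478)/(-0.320241) = 0.829092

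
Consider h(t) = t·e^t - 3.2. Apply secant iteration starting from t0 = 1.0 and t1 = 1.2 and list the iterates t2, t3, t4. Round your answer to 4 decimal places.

1.0761, 1.0826, 1.0832

h(1.0) = -0.481718, h(1.2) = 0.784140
t2 = 1.200000 − 0.784140·(1.200000 − 1.000000) / (0.784140 − (-0.481718)) = 1.200000 − (0.156828)/(1.265858) = 1.076109
h(1.076109) = -0.043508
t3 = 1.076109 − (-0.043508)·(1.076109 − 1.200000) / (-0.043508 − 0.784140) = 1.076109 − (0.005390)/(-0.827648) = 1.082622
h(1.082622) = -0.003655
t4 = 1.082622 − (-0.003655)·(1.082622 − 1.076109) / (-0.003655 − (-0.043508)) = 1.082622 − (-0.000024)/(0.039852) = 1.083219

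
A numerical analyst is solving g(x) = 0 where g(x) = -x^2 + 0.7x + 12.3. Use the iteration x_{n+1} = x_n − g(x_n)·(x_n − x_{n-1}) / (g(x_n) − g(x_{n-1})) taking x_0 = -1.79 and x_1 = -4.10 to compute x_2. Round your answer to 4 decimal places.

g(-1.79) = 7.842900, g(-4.10) = -7.380000
x_2 = -4.100000 − (-7.380000)·(-4.100000 − (-1.790000)) / (-7.380000 − 7.842900) = -4.100000 − (17.047800)/(-15.222900) = -2.980121

-2.9801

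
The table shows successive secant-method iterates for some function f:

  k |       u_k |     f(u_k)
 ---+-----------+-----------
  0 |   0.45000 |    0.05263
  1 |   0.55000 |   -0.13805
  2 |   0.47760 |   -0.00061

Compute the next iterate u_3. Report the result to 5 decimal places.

0.47728

u_3 = 0.47760 − (-0.00061)·(0.47760 − 0.55000) / (-0.00061 − (-0.13805))
   = 0.47760 − (0.0000442)/(0.1374400) = 0.4772787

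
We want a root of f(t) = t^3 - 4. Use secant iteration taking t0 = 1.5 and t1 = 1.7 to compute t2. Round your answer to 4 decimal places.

f(1.5) = -0.625000, f(1.7) = 0.913000
t2 = 1.700000 − 0.913000·(1.700000 − 1.500000) / (0.913000 − (-0.625000)) = 1.700000 − (0.182600)/(1.538000) = 1.581274

1.5813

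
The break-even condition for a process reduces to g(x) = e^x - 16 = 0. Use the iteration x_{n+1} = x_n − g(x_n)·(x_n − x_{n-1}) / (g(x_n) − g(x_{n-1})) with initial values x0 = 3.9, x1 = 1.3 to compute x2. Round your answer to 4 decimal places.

g(3.9) = 33.402449, g(1.3) = -12.330703
x2 = 1.300000 − (-12.330703)·(1.300000 − 3.900000) / (-12.330703 − 33.402449) = 1.300000 − (32.059829)/(-45.733152) = 2.001019

2.0010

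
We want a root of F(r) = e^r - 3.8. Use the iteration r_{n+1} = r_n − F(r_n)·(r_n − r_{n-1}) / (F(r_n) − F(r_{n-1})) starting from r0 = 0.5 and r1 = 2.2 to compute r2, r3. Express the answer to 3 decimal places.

F(0.5) = -2.15128, F(2.2) = 5.22501
r2 = 2.20000 − 5.22501·(2.20000 − 0.50000) / (5.22501 − (-2.15128)) = 2.20000 − (8.88252)/(7.37629) = 0.99580
F(0.99580) = -1.09311
r3 = 0.99580 − (-1.09311)·(0.99580 − 2.20000) / (-1.09311 − 5.22501) = 0.99580 − (1.31632)/(-6.31812) = 1.20414

0.996, 1.204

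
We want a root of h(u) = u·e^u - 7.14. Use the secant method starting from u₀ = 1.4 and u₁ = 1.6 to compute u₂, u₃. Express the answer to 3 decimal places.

1.530, 1.536

h(1.4) = -1.46272, h(1.6) = 0.78485
u₂ = 1.60000 − 0.78485·(1.60000 − 1.40000) / (0.78485 − (-1.46272)) = 1.60000 − (0.15697)/(2.24757) = 1.53016
h(1.53016) = -0.07232
u₃ = 1.53016 − (-0.07232)·(1.53016 − 1.60000) / (-0.07232 − 0.78485) = 1.53016 − (0.00505)/(-0.85717) = 1.53605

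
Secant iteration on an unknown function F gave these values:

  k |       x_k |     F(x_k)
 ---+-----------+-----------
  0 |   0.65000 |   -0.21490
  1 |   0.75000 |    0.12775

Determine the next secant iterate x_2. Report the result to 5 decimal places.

x_2 = 0.75000 − 0.12775·(0.75000 − 0.65000) / (0.12775 − (-0.21490))
   = 0.75000 − (0.0127750)/(0.3426500) = 0.7127171

0.71272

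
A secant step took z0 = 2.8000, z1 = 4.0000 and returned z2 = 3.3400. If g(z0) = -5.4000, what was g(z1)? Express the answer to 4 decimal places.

The secant line through (2.8000, -5.4000) and (4.0000, g(z1)) crosses zero at z2 = 3.3400.
So (2.8000, -5.4000), (4.0000, g(z1)), (3.3400, 0) are collinear:
g(z1) = -5.4000 · (4.0000 − 3.3400) / (2.8000 − 3.3400) = -5.4000 · (0.660000)/(-0.540000) = 6.600000

6.6000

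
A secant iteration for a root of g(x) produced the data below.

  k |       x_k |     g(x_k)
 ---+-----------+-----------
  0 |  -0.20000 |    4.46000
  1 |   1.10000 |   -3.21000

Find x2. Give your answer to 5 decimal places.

0.55593

x2 = 1.10000 − (-3.21000)·(1.10000 − (-0.20000)) / (-3.21000 − 4.46000)
   = 1.10000 − (-4.1730000)/(-7.6700000) = 0.5559322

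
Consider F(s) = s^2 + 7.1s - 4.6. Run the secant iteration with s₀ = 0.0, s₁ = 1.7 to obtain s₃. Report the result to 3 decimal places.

F(0.0) = -4.60000, F(1.7) = 10.36000
s₂ = 1.70000 − 10.36000·(1.70000 − 0.00000) / (10.36000 − (-4.60000)) = 1.70000 − (17.61200)/(14.96000) = 0.52273
F(0.52273) = -0.61539
s₃ = 0.52273 − (-0.61539)·(0.52273 − 1.70000) / (-0.61539 − 10.36000) = 0.52273 − (0.72448)/(-10.97539) = 0.58874

0.589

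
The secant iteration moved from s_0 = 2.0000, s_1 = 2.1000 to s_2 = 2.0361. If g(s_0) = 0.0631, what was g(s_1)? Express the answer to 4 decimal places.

-0.1117

The secant line through (2.0000, 0.0631) and (2.1000, g(s_1)) crosses zero at s_2 = 2.0361.
So (2.0000, 0.0631), (2.1000, g(s_1)), (2.0361, 0) are collinear:
g(s_1) = 0.0631 · (2.1000 − 2.0361) / (2.0000 − 2.0361) = 0.0631 · (0.063900)/(-0.036100) = -0.111692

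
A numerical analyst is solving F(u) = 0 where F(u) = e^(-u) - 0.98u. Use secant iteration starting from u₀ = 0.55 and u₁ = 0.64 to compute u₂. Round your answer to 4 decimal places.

0.5748

F(0.55) = 0.037950, F(0.64) = -0.099908
u₂ = 0.640000 − (-0.099908)·(0.640000 − 0.550000) / (-0.099908 − 0.037950) = 0.640000 − (-0.008992)/(-0.137857) = 0.574775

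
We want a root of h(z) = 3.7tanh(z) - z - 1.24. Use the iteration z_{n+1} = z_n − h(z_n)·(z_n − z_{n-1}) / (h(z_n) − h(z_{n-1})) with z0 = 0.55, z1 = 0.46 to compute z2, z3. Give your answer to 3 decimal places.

0.517, 0.516

h(0.55) = 0.06192, h(0.46) = -0.10869
z2 = 0.46000 − (-0.10869)·(0.46000 − 0.55000) / (-0.10869 − 0.06192) = 0.46000 − (0.00978)/(-0.17061) = 0.51733
h(0.51733) = 0.00253
z3 = 0.51733 − 0.00253·(0.51733 − 0.46000) / (0.00253 − (-0.10869)) = 0.51733 − (0.00015)/(0.11122) = 0.51603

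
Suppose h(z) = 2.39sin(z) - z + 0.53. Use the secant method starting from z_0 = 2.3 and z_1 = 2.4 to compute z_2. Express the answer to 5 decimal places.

2.30457

h(2.3) = 0.0122355, h(2.4) = -0.2556430
z_2 = 2.4000000 − (-0.2556430)·(2.4000000 − 2.3000000) / (-0.2556430 − 0.0122355) = 2.4000000 − (-0.0255643)/(-0.2678785) = 2.3045675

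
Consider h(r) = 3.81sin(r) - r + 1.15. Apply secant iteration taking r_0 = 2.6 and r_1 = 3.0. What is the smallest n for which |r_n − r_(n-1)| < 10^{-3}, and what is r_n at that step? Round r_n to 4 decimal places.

n = 4, r_n = 2.7176

h(2.6) = 0.514060, h(3.0) = -1.312333
r_2 = 3.000000 − (-1.312333)·(0.400000)/(-1.826393) = 2.712585;  |Δ| = 0.287415
h(2.712585) = 0.022256
r_3 = 2.712585 − 0.022256·(-0.287415)/(1.334589) = 2.717378;  |Δ| = 0.004793
h(2.717378) = 0.000838
r_4 = 2.717378 − 0.000838·(0.004793)/(-0.021418) = 2.717565;  |Δ| = 0.000188
|r_4 − r_3| = 0.000188 < 10^{-3}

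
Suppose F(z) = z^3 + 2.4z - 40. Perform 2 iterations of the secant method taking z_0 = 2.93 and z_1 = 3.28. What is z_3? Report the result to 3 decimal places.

F(2.93) = -7.81424, F(3.28) = 3.15955
z_2 = 3.28000 − 3.15955·(3.28000 − 2.93000) / (3.15955 − (-7.81424)) = 3.28000 − (1.10584)/(10.97379) = 3.17923
F(3.17923) = -0.23581
z_3 = 3.17923 − (-0.23581)·(3.17923 − 3.28000) / (-0.23581 − 3.15955) = 3.17923 − (0.02376)/(-3.39536) = 3.18623

3.186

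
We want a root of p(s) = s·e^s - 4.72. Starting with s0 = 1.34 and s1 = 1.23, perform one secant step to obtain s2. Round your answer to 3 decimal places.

p(1.34) = 0.39752, p(1.23) = -0.51189
s2 = 1.23000 − (-0.51189)·(1.23000 − 1.34000) / (-0.51189 − 0.39752) = 1.23000 − (0.05631)/(-0.90941) = 1.29192

1.292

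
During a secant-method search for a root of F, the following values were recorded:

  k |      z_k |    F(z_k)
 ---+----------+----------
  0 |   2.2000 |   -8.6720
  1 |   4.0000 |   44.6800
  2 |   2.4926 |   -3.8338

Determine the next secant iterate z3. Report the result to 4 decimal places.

2.6117

z3 = 2.4926 − (-3.8338)·(2.4926 − 4.0000) / (-3.8338 − 44.6800)
   = 2.4926 − (5.779070)/(-48.513800) = 2.611722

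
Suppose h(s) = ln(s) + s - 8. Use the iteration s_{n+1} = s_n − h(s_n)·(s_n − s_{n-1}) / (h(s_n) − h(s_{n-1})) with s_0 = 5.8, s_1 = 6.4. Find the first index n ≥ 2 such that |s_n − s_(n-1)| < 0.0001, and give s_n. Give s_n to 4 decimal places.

n = 4, s_n = 6.1789

h(5.8) = -0.442142, h(6.4) = 0.256298
s_2 = 6.400000 − 0.256298·(0.600000)/(0.698440) = 6.179825;  |Δ| = 0.220175
h(6.179825) = 0.001115
s_3 = 6.179825 − 0.001115·(-0.220175)/(-0.255183) = 6.178863;  |Δ| = 0.000962
h(6.178863) = -0.000003
s_4 = 6.178863 − (-0.000003)·(-0.000962)/(-0.001118) = 6.178865;  |Δ| = 0.000002
|s_4 − s_3| = 0.000002 < 0.0001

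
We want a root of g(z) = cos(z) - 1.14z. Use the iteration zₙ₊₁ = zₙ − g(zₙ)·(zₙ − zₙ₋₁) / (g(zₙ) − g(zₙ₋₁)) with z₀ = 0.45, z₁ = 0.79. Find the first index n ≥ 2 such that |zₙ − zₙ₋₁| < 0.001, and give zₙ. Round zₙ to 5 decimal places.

n = 4, zₙ = 0.68134

g(0.45) = 0.3874471, g(0.79) = -0.1967547
z₂ = 0.7900000 − (-0.1967547)·(0.3400000)/(-0.5842018) = 0.6754906;  |Δ| = 0.1145094
g(0.6754906) = 0.0103410
z₃ = 0.6754906 − 0.0103410·(-0.1145094)/(0.2070957) = 0.6812084;  |Δ| = 0.0057178
g(0.6812084) = 0.0002347
z₄ = 0.6812084 − 0.0002347·(0.0057178)/(-0.0101063) = 0.6813412;  |Δ| = 0.0001328
|z₄ − z₃| = 0.0001328 < 0.001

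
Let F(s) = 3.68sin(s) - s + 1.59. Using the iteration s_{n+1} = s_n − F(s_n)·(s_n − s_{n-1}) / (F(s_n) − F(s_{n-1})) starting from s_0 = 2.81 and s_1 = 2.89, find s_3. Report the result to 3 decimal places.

2.805

F(2.81) = -0.02198, F(2.89) = -0.38388
s_2 = 2.89000 − (-0.38388)·(2.89000 − 2.81000) / (-0.38388 − (-0.02198)) = 2.89000 − (-0.03071)/(-0.36190) = 2.80514
F(2.80514) = -0.00023
s_3 = 2.80514 − (-0.00023)·(2.80514 − 2.89000) / (-0.00023 − (-0.38388)) = 2.80514 − (0.00002)/(0.38365) = 2.80509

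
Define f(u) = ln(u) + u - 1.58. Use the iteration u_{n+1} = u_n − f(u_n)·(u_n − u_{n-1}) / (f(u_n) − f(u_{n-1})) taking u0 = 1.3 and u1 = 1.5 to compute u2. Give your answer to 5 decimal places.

f(1.3) = -0.0176357, f(1.5) = 0.3254651
u2 = 1.5000000 − 0.3254651·(1.5000000 − 1.3000000) / (0.3254651 − (-0.0176357)) = 1.5000000 − (0.0650930)/(0.3431008) = 1.3102802

1.31028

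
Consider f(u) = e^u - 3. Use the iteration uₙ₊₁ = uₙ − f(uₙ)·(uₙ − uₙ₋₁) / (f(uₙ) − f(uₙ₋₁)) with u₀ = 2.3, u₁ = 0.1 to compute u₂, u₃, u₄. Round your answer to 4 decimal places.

f(2.3) = 6.974182, f(0.1) = -1.894829
u₂ = 0.100000 − (-1.894829)·(0.100000 − 2.300000) / (-1.894829 − 6.974182) = 0.100000 − (4.168624)/(-8.869012) = 0.570021
f(0.570021) = -1.231695
u₃ = 0.570021 − (-1.231695)·(0.570021 − 0.100000) / (-1.231695 − (-1.894829)) = 0.570021 − (-0.578923)/(0.663134) = 1.443032
f(1.443032) = 1.233513
u₄ = 1.443032 − 1.233513·(1.443032 − 0.570021) / (1.233513 − (-1.231695)) = 1.443032 − (1.076871)/(2.465209) = 1.006205

0.5700, 1.4430, 1.0062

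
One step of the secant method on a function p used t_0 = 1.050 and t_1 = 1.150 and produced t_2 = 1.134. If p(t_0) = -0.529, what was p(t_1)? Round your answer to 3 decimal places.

The secant line through (1.050, -0.529) and (1.150, p(t_1)) crosses zero at t_2 = 1.134.
So (1.050, -0.529), (1.150, p(t_1)), (1.134, 0) are collinear:
p(t_1) = -0.529 · (1.150 − 1.134) / (1.050 − 1.134) = -0.529 · (0.01600)/(-0.08400) = 0.10076

0.101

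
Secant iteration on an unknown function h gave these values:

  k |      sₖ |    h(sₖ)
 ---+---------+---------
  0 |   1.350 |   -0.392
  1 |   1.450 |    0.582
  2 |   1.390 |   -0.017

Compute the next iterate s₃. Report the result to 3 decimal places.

s₃ = 1.390 − (-0.017)·(1.390 − 1.450) / (-0.017 − 0.582)
   = 1.390 − (0.00102)/(-0.59900) = 1.39170

1.392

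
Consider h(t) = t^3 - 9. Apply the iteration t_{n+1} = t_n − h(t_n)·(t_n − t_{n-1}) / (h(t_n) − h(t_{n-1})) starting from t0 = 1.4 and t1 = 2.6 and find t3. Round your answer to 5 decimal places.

2.04128

h(1.4) = -6.2560000, h(2.6) = 8.5760000
t2 = 2.6000000 − 8.5760000·(2.6000000 − 1.4000000) / (8.5760000 − (-6.2560000)) = 2.6000000 − (10.2912000)/(14.8320000) = 1.9061489
h(1.9061489) = -2.0741920
t3 = 1.9061489 − (-2.0741920)·(1.9061489 − 2.6000000) / (-2.0741920 − 8.5760000) = 1.9061489 − (1.4391805)/(-10.6501920) = 2.0412807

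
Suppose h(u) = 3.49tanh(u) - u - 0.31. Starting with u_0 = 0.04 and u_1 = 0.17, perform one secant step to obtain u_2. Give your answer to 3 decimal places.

h(0.04) = -0.21047, h(0.17) = 0.10765
u_2 = 0.17000 − 0.10765·(0.17000 − 0.04000) / (0.10765 − (-0.21047)) = 0.17000 − (0.01399)/(0.31812) = 0.12601

0.126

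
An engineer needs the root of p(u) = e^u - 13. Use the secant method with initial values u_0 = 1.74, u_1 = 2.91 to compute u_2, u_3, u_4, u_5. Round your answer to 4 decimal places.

2.4149, 2.5400, 2.5669, 2.5649

p(1.74) = -7.302657, p(2.91) = 5.356799
u_2 = 2.910000 − 5.356799·(2.910000 − 1.740000) / (5.356799 − (-7.302657)) = 2.910000 − (6.267454)/(12.659455) = 2.414919
p(2.414919) = -1.811135
u_3 = 2.414919 − (-1.811135)·(2.414919 − 2.910000) / (-1.811135 − 5.356799) = 2.414919 − (0.896658)/(-7.167933) = 2.540012
p(2.540012) = -0.320176
u_4 = 2.540012 − (-0.320176)·(2.540012 − 2.414919) / (-0.320176 − (-1.811135)) = 2.540012 − (-0.040052)/(1.490959) = 2.566875
p(2.566875) = 0.025060
u_5 = 2.566875 − 0.025060·(2.566875 − 2.540012) / (0.025060 − (-0.320176)) = 2.566875 − (0.000673)/(0.345235) = 2.564925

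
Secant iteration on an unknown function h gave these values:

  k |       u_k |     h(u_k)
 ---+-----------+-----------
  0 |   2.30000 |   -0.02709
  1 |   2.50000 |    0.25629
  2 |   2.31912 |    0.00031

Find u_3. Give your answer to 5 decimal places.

u_3 = 2.31912 − 0.00031·(2.31912 − 2.50000) / (0.00031 − 0.25629)
   = 2.31912 − (-0.0000561)/(-0.2559800) = 2.3189009

2.31890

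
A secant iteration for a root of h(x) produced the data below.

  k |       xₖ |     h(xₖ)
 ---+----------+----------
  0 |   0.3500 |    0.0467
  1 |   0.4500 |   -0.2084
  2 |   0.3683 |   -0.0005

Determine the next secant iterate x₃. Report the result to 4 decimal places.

x₃ = 0.3683 − (-0.0005)·(0.3683 − 0.4500) / (-0.0005 − (-0.2084))
   = 0.3683 − (0.000041)/(0.207900) = 0.368104

0.3681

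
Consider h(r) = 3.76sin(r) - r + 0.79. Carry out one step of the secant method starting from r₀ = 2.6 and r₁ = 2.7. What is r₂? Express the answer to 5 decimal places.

h(2.6) = 0.1282852, h(2.7) = -0.3030517
r₂ = 2.7000000 − (-0.3030517)·(2.7000000 − 2.6000000) / (-0.3030517 − 0.1282852) = 2.7000000 − (-0.0303052)/(-0.4313368) = 2.6297413

2.62974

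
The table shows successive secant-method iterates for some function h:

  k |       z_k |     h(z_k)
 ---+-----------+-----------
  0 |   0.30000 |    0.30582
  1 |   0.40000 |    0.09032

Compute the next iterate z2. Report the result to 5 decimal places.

z2 = 0.40000 − 0.09032·(0.40000 − 0.30000) / (0.09032 − 0.30582)
   = 0.40000 − (0.0090320)/(-0.2155000) = 0.4419118

0.44191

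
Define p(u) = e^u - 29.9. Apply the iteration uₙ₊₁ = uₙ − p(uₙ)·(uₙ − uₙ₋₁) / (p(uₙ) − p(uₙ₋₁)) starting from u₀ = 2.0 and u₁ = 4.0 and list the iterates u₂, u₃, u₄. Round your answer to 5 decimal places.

p(2.0) = -22.5109439, p(4.0) = 24.6981500
u₂ = 4.0000000 − 24.6981500·(4.0000000 − 2.0000000) / (24.6981500 − (-22.5109439)) = 4.0000000 − (49.3963001)/(47.2090939) = 2.9536698
p(2.9536698) = -10.7238022
u₃ = 2.9536698 − (-10.7238022)·(2.9536698 − 4.0000000) / (-10.7238022 − 24.6981500) = 2.9536698 − (11.2206379)/(-35.4219522) = 3.2704406
p(3.2704406) = -3.5770666
u₄ = 3.2704406 − (-3.5770666)·(3.2704406 − 2.9536698) / (-3.5770666 − (-10.7238022)) = 3.2704406 − (-1.1331100)/(7.1467356) = 3.4289899

2.95367, 3.27044, 3.42899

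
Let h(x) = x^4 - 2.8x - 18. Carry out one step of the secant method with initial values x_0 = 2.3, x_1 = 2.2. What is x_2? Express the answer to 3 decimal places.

h(2.3) = 3.54410, h(2.2) = -0.73440
x_2 = 2.20000 − (-0.73440)·(2.20000 − 2.30000) / (-0.73440 − 3.54410) = 2.20000 − (0.07344)/(-4.27850) = 2.21716

2.217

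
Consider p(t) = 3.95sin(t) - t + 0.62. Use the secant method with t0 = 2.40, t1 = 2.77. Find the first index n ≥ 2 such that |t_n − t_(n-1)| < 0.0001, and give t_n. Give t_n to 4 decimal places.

p(2.40) = 0.888080, p(2.77) = -0.715756
t2 = 2.770000 − (-0.715756)·(0.370000)/(-1.603835) = 2.604877;  |Δ| = 0.165123
p(2.604877) = 0.034821
t3 = 2.604877 − 0.034821·(-0.165123)/(0.750576) = 2.612538;  |Δ| = 0.007660
p(2.612538) = 0.001097
t4 = 2.612538 − 0.001097·(0.007660)/(-0.033723) = 2.612787;  |Δ| = 0.000249
p(2.612787) = -0.000002
t5 = 2.612787 − (-0.000002)·(0.000249)/(-0.001099) = 2.612787;  |Δ| = 0.000000
|t5 − t4| = 0.000000 < 0.0001

n = 5, t_n = 2.6128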